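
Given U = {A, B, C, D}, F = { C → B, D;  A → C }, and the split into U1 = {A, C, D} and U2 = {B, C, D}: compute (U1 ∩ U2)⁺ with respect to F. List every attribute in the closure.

U1 ∩ U2 = {C, D}.
C → B, D applies, adding B
Closure: {B, C, D}.

B, C, D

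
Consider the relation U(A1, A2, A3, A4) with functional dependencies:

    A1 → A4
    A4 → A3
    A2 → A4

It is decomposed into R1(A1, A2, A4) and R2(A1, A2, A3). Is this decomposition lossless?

Yes

Common attributes: R1 ∩ R2 = {A1, A2}.
Closure of {A1, A2}: A1 → A4 applies, adding A4; A4 → A3 applies, adding A3. So (A1, A2)⁺ = {A1, A2, A3, A4}.
This closure contains every attribute of R1, so R1 ∩ R2 → R1. The join is lossless.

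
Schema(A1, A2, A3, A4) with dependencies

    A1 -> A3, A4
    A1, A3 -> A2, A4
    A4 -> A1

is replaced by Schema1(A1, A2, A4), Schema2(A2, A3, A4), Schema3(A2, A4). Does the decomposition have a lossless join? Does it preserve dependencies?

lossless and dependency-preserving

Lossless test (chase): Rows 1 and 2 agree on A4; apply A4→A1 and equate their A1 entries. Rows 1 and 3 agree on A4; apply A4→A1 and equate their A1 entries. Rows 1 and 2 agree on A1; apply A1→A3, A4 and equate their A3, A4 entries. Rows 1 and 3 agree on A1; apply A1→A3, A4 and equate their A3, A4 entries. Row 1 is now all distinguished symbols — the join is lossless.
Dependency preservation: A1 → A3, A4; A1, A3 → A2, A4 are not contained in any single fragment, but the restricted closure of each left-hand side across the fragments still reaches the right-hand side; the remaining FDs each lie inside some fragment. All dependencies are preserved.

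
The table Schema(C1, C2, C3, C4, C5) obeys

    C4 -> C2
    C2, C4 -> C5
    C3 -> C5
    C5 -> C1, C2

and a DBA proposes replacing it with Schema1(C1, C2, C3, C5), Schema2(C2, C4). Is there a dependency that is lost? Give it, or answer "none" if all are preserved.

Check C2, C4 → C5: no single fragment contains all of {C2, C4, C5}, and the restricted closure of {C2, C4} across the fragments never reaches {C5}.
C4 → C2 is preserved.
C3 → C5 is preserved.
C5 → C1, C2 is preserved.

C2, C4 -> C5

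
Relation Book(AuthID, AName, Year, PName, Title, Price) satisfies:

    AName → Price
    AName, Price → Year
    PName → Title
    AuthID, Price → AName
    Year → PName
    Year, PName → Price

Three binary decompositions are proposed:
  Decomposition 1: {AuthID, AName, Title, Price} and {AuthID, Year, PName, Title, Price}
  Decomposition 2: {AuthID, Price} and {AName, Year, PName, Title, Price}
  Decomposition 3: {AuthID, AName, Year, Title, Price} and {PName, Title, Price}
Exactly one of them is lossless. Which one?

Decomposition 1

Decomposition 1: common = {AuthID, Title, Price}, closure = {AuthID, AName, Year, PName, Title, Price} → lossless.
Decomposition 2: common = {Price}, closure = {Price} → lossy.
Decomposition 3: common = {Title, Price}, closure = {Title, Price} → lossy.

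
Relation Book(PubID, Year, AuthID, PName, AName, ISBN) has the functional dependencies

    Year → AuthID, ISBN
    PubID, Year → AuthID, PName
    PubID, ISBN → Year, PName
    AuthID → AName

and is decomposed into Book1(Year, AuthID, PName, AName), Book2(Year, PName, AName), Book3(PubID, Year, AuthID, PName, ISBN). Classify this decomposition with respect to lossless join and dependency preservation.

lossless and dependency-preserving

Lossless test (chase): Rows 1 and 2 agree on Year; apply Year→AuthID, ISBN and equate their AuthID, ISBN entries. Rows 1 and 3 agree on Year; apply Year→AuthID, ISBN and equate their AuthID, ISBN entries. Rows 1 and 3 agree on AuthID; apply AuthID→AName and equate their AName entries. Row 3 is now all distinguished symbols — the join is lossless.
Dependency preservation: every FD's attributes lie within a single fragment, so each can be enforced locally — preserved.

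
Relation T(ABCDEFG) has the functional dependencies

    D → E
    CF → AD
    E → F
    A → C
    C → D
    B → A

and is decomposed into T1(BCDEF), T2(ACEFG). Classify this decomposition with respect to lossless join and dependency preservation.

Lossless test: (CEF)⁺ = {ACDEF}, which is a superkey of neither fragment — lossy.
Dependency preservation: CF → AD; B → A are not contained in any single fragment, but the restricted closure of each left-hand side across the fragments still reaches the right-hand side; the remaining FDs each lie inside some fragment. All dependencies are preserved.

lossy but dependency-preserving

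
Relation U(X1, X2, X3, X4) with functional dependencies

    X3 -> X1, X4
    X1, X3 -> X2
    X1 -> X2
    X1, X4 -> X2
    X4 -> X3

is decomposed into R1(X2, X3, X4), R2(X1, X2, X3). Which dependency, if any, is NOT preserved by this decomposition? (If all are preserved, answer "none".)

X3 → X1, X4: restricted closure across fragments reaches X1, X4.
X1, X3 → X2 lies within R2.
X1 → X2 lies within R2.
X1, X4 → X2: restricted closure across fragments reaches X2.
X4 → X3 lies within R1.
Every dependency is enforceable on the fragments, so the decomposition is dependency-preserving.

none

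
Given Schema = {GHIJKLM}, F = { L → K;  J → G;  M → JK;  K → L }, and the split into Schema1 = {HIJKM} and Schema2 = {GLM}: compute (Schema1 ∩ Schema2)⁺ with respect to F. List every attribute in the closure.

GJKLM

Schema1 ∩ Schema2 = {M}.
M → JK applies, adding JK
K → L applies, adding L
J → G applies, adding G
Closure: {GJKLM}.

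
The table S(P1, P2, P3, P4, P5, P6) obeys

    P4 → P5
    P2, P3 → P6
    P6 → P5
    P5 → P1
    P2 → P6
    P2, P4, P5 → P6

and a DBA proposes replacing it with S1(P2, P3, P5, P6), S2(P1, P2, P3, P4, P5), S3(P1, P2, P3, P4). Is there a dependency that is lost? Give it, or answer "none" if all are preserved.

none

P4 → P5 lies within S2.
P2, P3 → P6 lies within S1.
P6 → P5 lies within S1.
P5 → P1 lies within S2.
P2 → P6 lies within S1.
P2, P4, P5 → P6: restricted closure across fragments reaches P6.
Every dependency is enforceable on the fragments, so the decomposition is dependency-preserving.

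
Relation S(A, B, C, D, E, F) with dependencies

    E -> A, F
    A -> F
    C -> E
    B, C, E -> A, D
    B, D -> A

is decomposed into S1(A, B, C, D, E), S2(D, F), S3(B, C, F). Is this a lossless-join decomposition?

Chase test. Columns are A, B, C, D, E, F; row i has aⱼ where attribute j ∈ Si, else bᵢⱼ.
Initial tableau (one row per fragment):
  row 1: a1 a2 a3 a4 a5 b16
  row 2: b21 b22 b23 a4 b25 a6
  row 3: b31 a2 a3 b34 b35 a6
Rows 1 and 3 agree on C; apply C→E and equate their E entries.
Rows 1 and 3 agree on B, C, E; apply B, C, E→A, D and equate their A, D entries.
Rows 1 and 3 agree on E; apply E→A, F and equate their A, F entries.
Row 1 is now all distinguished symbols — the join is lossless.

Yes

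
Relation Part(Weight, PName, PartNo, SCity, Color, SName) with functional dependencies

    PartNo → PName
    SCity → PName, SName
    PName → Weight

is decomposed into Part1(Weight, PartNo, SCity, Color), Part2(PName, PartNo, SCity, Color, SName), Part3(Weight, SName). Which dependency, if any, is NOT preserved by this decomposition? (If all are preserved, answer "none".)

Check PName → Weight: no single fragment contains all of {Weight, PName}, and the restricted closure of {PName} across the fragments never reaches {Weight}.
PartNo → PName is preserved.
SCity → PName, SName is preserved.

PName → Weight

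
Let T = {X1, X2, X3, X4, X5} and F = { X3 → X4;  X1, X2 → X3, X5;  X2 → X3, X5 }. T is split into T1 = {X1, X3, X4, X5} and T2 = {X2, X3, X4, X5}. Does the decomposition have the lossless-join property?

Common attributes: T1 ∩ T2 = {X3, X4, X5}.
No dependency enlarges {X3, X4, X5}, so (X3, X4, X5)⁺ = {X3, X4, X5}.
The closure contains neither all of T1 = {X1, X3, X4, X5} nor all of T2 = {X2, X3, X4, X5}, so the common attributes are not a superkey of either fragment. The join is lossy.

No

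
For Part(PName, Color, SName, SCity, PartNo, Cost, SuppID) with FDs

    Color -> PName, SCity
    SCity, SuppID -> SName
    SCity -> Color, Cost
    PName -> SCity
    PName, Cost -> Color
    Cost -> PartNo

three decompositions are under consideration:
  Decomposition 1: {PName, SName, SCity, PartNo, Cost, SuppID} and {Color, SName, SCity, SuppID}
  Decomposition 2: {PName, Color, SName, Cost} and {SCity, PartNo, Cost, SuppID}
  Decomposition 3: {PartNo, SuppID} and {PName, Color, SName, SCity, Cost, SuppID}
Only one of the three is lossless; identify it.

Decomposition 1: common = {SName, SCity, SuppID}, closure = {PName, Color, SName, SCity, PartNo, Cost, SuppID} → lossless.
Decomposition 2: common = {Cost}, closure = {PartNo, Cost} → lossy.
Decomposition 3: common = {SuppID}, closure = {SuppID} → lossy.

Decomposition 1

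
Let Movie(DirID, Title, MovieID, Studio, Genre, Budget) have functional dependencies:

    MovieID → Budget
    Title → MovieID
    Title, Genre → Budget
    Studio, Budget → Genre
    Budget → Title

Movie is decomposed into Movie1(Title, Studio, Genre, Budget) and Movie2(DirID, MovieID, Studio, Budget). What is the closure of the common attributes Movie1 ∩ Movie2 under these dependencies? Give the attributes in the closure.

Movie1 ∩ Movie2 = {Studio, Budget}.
Studio, Budget → Genre applies, adding Genre
Budget → Title applies, adding Title
Title → MovieID applies, adding MovieID
Closure: {Title, MovieID, Studio, Genre, Budget}.

Title, MovieID, Studio, Genre, Budget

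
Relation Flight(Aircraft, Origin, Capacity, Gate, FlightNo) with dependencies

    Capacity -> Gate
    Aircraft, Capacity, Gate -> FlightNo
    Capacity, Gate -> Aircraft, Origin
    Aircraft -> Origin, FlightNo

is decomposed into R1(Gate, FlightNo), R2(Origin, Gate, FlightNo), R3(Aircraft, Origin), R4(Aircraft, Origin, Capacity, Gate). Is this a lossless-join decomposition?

Chase test. Columns are Aircraft, Origin, Capacity, Gate, FlightNo; row i has aⱼ where attribute j ∈ Ri, else bᵢⱼ.
Initial tableau (one row per fragment):
  row 1: b11 b12 b13 a4 a5
  row 2: b21 a2 b23 a4 a5
  row 3: a1 a2 b33 b34 b35
  row 4: a1 a2 a3 a4 b45
Rows 3 and 4 agree on Aircraft; apply Aircraft→Origin, FlightNo and equate their Origin, FlightNo entries.
No row becomes fully distinguished — the join is lossy.

No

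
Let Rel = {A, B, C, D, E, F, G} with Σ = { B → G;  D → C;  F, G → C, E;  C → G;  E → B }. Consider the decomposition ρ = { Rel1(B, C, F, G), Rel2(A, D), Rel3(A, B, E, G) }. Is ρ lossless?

Chase test. Columns are A, B, C, D, E, F, G; row i has aⱼ where attribute j ∈ Reli, else bᵢⱼ.
Initial tableau (one row per fragment):
  row 1: b11 a2 a3 b14 b15 a6 a7
  row 2: a1 b22 b23 a4 b25 b26 b27
  row 3: a1 a2 b33 b34 a5 b36 a7
No row becomes fully distinguished — the join is lossy.

No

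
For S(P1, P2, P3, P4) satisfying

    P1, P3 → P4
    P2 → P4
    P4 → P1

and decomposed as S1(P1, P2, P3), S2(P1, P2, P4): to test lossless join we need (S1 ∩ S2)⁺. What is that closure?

S1 ∩ S2 = {P1, P2}.
P2 → P4 applies, adding P4
Closure: {P1, P2, P4}.

P1, P2, P4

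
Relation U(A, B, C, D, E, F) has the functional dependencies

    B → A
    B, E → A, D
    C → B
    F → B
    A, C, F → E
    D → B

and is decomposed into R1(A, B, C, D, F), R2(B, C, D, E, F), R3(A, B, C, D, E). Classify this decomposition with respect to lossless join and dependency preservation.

lossless and dependency-preserving

Lossless test (chase): Rows 1 and 2 agree on B; apply B→A and equate their A entries. Rows 1 and 2 agree on A, C, F; apply A, C, F→E and equate their E entries. Row 1 is now all distinguished symbols — the join is lossless.
Dependency preservation: A, C, F → E is not contained in any single fragment, but the restricted closure of its left-hand side across the fragments still reaches the right-hand side; the remaining FDs each lie inside some fragment. All dependencies are preserved.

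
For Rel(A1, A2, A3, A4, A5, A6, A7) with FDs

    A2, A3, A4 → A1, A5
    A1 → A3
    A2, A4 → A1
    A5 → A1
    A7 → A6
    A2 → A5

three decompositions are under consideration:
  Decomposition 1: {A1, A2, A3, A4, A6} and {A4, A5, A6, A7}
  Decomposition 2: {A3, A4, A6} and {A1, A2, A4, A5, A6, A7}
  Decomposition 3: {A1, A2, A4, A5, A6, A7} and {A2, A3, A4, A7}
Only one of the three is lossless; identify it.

Decomposition 3

Decomposition 1: common = {A4, A6}, closure = {A4, A6} → lossy.
Decomposition 2: common = {A4, A6}, closure = {A4, A6} → lossy.
Decomposition 3: common = {A2, A4, A7}, closure = {A1, A2, A3, A4, A5, A6, A7} → lossless.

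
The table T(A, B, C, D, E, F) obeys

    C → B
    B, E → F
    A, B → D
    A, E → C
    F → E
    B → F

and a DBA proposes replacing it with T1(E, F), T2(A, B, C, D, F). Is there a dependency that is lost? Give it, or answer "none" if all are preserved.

Check A, E → C: no single fragment contains all of {A, C, E}, and the restricted closure of {A, E} across the fragments never reaches {C}.
C → B is preserved.
B, E → F is preserved.
A, B → D is preserved.
F → E is preserved.
B → F is preserved.

A, E → C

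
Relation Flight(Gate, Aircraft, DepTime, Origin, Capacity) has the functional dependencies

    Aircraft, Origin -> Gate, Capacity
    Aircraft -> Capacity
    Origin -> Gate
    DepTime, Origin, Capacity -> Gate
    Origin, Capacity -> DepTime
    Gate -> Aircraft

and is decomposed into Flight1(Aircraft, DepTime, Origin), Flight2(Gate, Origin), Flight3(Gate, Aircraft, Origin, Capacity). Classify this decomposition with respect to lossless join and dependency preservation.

lossless and dependency-preserving

Lossless test (chase): Rows 1 and 3 agree on Aircraft, Origin; apply Aircraft, Origin→Gate, Capacity and equate their Gate, Capacity entries. Rows 1 and 3 agree on Origin, Capacity; apply Origin, Capacity→DepTime and equate their DepTime entries. Rows 1 and 2 agree on Gate; apply Gate→Aircraft and equate their Aircraft entries. Rows 1 and 2 agree on Aircraft, Origin; apply Aircraft, Origin→Gate, Capacity and equate their Gate, Capacity entries. Rows 1 and 2 agree on Origin, Capacity; apply Origin, Capacity→DepTime and equate their DepTime entries. Row 1 is now all distinguished symbols — the join is lossless.
Dependency preservation: DepTime, Origin, Capacity → Gate; Origin, Capacity → DepTime are not contained in any single fragment, but the restricted closure of each left-hand side across the fragments still reaches the right-hand side; the remaining FDs each lie inside some fragment. All dependencies are preserved.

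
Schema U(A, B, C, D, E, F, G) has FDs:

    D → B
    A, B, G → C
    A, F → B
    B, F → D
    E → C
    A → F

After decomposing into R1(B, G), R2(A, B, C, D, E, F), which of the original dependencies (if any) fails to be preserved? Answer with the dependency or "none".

Check A, B, G → C: no single fragment contains all of {A, B, C, G}, and the restricted closure of {A, B, G} across the fragments never reaches {C}.
D → B is preserved.
A, F → B is preserved.
B, F → D is preserved.
E → C is preserved.
A → F is preserved.

A, B, G → C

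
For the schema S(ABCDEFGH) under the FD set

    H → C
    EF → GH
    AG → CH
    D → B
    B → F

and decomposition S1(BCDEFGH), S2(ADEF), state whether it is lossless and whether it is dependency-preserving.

Lossless test: (DEF)⁺ = {BCDEFGH}, which contains all of one fragment — lossless.
Dependency preservation: the restricted closure of {AG} across the fragments never reaches {CH}, so AG → CH cannot be enforced without a join — not preserved.

lossless but not dependency-preserving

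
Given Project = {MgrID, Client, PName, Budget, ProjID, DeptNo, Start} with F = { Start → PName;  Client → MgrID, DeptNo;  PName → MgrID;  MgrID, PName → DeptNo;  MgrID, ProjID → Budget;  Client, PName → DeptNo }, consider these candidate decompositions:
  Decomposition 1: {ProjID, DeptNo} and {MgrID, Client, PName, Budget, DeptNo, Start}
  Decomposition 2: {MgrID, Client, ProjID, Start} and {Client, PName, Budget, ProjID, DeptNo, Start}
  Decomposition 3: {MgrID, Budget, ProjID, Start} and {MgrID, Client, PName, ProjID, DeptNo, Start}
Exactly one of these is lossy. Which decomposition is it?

Decomposition 1

Decomposition 1: common = {DeptNo}, closure = {DeptNo} → lossy.
Decomposition 2: common = {Client, ProjID, Start}, closure = {MgrID, Client, PName, Budget, ProjID, DeptNo, Start} → lossless.
Decomposition 3: common = {MgrID, ProjID, Start}, closure = {MgrID, PName, Budget, ProjID, DeptNo, Start} → lossless.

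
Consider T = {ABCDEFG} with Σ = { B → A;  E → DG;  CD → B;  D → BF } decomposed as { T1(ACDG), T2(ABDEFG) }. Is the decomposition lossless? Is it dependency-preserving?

lossy but dependency-preserving

Lossless test: (ADG)⁺ = {ABDFG}, which is a superkey of neither fragment — lossy.
Dependency preservation: CD → B is not contained in any single fragment, but the restricted closure of its left-hand side across the fragments still reaches the right-hand side; the remaining FDs each lie inside some fragment. All dependencies are preserved.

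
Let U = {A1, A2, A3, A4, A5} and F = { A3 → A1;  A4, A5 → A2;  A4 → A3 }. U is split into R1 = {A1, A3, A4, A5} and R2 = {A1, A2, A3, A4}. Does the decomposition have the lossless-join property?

No

Common attributes: R1 ∩ R2 = {A1, A3, A4}.
No dependency enlarges {A1, A3, A4}, so (A1, A3, A4)⁺ = {A1, A3, A4}.
The closure contains neither all of R1 = {A1, A3, A4, A5} nor all of R2 = {A1, A2, A3, A4}, so the common attributes are not a superkey of either fragment. The join is lossy.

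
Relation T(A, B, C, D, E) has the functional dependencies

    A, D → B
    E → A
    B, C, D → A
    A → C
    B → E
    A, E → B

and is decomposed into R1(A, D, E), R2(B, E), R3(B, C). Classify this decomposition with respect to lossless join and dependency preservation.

Lossless test (chase): Rows 1 and 2 agree on E; apply E→A and equate their A entries. Rows 1 and 2 agree on A; apply A→C and equate their C entries. Rows 2 and 3 agree on B; apply B→E and equate their E entries. Rows 1 and 2 agree on A, E; apply A, E→B and equate their B entries. Rows 1 and 3 agree on E; apply E→A and equate their A entries. Rows 1 and 3 agree on A; apply A→C and equate their C entries. Row 1 is now all distinguished symbols — the join is lossless.
Dependency preservation: the restricted closure of {A} across the fragments never reaches {C}, so A → C cannot be enforced without a join — not preserved.

lossless but not dependency-preserving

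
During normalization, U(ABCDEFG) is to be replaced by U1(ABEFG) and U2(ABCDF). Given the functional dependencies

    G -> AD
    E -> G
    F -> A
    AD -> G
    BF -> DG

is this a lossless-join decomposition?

Common attributes: U1 ∩ U2 = {ABF}.
Closure of {ABF}: BF → DG applies, adding DG. So (ABF)⁺ = {ABDFG}.
The closure contains neither all of U1 = {ABEFG} nor all of U2 = {ABCDF}, so the common attributes are not a superkey of either fragment. The join is lossy.

No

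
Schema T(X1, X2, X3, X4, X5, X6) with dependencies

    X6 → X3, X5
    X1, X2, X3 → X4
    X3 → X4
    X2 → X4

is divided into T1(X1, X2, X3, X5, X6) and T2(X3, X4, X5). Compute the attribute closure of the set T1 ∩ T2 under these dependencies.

X3, X4, X5

T1 ∩ T2 = {X3, X5}.
X3 → X4 applies, adding X4
Closure: {X3, X4, X5}.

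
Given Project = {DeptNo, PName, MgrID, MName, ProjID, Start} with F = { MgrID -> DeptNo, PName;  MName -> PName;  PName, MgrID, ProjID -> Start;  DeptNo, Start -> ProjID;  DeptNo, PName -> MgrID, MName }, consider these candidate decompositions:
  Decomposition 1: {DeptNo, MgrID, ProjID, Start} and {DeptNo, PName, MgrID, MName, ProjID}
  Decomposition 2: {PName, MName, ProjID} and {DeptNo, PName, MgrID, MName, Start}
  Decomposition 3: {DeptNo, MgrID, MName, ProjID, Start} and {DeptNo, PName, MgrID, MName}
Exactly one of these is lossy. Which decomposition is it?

Decomposition 1: common = {DeptNo, MgrID, ProjID}, closure = {DeptNo, PName, MgrID, MName, ProjID, Start} → lossless.
Decomposition 2: common = {PName, MName}, closure = {PName, MName} → lossy.
Decomposition 3: common = {DeptNo, MgrID, MName}, closure = {DeptNo, PName, MgrID, MName} → lossless.

Decomposition 2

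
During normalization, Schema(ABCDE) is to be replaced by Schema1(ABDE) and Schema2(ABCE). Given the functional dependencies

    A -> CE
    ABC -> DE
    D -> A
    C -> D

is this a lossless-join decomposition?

Common attributes: Schema1 ∩ Schema2 = {ABE}.
Closure of {ABE}: A → CE applies, adding C; ABC → DE applies, adding D. So (ABE)⁺ = {ABCDE}.
This closure contains every attribute of Schema1, so Schema1 ∩ Schema2 → Schema1. The join is lossless.

Yes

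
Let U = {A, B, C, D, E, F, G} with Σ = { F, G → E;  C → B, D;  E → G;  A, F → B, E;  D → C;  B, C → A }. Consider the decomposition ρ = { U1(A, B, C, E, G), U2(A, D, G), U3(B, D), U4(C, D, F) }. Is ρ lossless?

No

Chase test. Columns are A, B, C, D, E, F, G; row i has aⱼ where attribute j ∈ Ui, else bᵢⱼ.
Initial tableau (one row per fragment):
  row 1: a1 a2 a3 b14 a5 b16 a7
  row 2: a1 b22 b23 a4 b25 b26 a7
  row 3: b31 a2 b33 a4 b35 b36 b37
  row 4: b41 b42 a3 a4 b45 a6 b47
Rows 1 and 4 agree on C; apply C→B, D and equate their B, D entries.
Rows 1 and 2 agree on D; apply D→C and equate their C entries.
Rows 1 and 3 agree on D; apply D→C and equate their C entries.
Rows 1 and 3 agree on B, C; apply B, C→A and equate their A entries.
Rows 1 and 4 agree on B, C; apply B, C→A and equate their A entries.
Rows 1 and 2 agree on C; apply C→B, D and equate their B, D entries.
No row becomes fully distinguished — the join is lossy.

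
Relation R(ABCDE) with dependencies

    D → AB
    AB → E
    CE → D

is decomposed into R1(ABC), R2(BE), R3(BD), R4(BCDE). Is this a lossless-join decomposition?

Chase test. Columns are ABCDE; row i has aⱼ where attribute j ∈ Ri, else bᵢⱼ.
Initial tableau (one row per fragment):
  row 1: a1 a2 a3 b14 b15
  row 2: b21 a2 b23 b24 a5
  row 3: b31 a2 b33 a4 b35
  row 4: b41 a2 a3 a4 a5
Rows 3 and 4 agree on D; apply D→AB and equate their AB entries.
Rows 3 and 4 agree on AB; apply AB→E and equate their E entries.
No row becomes fully distinguished — the join is lossy.

No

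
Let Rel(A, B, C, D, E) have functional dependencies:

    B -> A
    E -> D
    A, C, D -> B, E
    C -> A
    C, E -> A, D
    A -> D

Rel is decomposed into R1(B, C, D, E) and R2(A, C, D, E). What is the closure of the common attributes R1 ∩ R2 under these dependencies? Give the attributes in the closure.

A, B, C, D, E

R1 ∩ R2 = {C, D, E}.
C → A applies, adding A
A, C, D → B, E applies, adding B
Closure: {A, B, C, D, E}.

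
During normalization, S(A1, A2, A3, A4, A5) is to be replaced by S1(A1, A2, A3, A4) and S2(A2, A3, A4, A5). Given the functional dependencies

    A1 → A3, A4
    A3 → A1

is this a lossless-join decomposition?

Yes

Common attributes: S1 ∩ S2 = {A2, A3, A4}.
Closure of {A2, A3, A4}: A3 → A1 applies, adding A1. So (A2, A3, A4)⁺ = {A1, A2, A3, A4}.
This closure contains every attribute of S1, so S1 ∩ S2 → S1. The join is lossless.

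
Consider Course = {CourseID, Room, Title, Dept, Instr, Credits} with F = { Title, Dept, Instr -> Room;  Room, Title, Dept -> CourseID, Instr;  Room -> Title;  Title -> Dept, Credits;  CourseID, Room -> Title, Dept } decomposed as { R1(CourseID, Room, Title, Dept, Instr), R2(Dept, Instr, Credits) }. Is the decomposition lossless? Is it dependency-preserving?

Lossless test: (Dept, Instr)⁺ = {Dept, Instr}, which is a superkey of neither fragment — lossy.
Dependency preservation: the restricted closure of {Title} across the fragments never reaches {Dept, Credits}, so Title → Dept, Credits cannot be enforced without a join — not preserved.

lossy and not dependency-preserving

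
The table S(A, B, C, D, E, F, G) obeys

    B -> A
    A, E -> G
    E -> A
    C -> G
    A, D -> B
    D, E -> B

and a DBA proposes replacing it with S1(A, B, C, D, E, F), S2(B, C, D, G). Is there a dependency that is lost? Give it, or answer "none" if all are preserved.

A, E -> G

Check A, E → G: no single fragment contains all of {A, E, G}, and the restricted closure of {A, E} across the fragments never reaches {G}.
B → A is preserved.
E → A is preserved.
C → G is preserved.
A, D → B is preserved.
D, E → B is preserved.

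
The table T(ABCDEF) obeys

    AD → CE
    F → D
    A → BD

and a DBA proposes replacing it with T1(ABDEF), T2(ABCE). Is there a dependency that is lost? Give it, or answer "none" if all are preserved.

AD → CE: restricted closure across fragments reaches CE.
F → D lies within T1.
A → BD lies within T1.
Every dependency is enforceable on the fragments, so the decomposition is dependency-preserving.

none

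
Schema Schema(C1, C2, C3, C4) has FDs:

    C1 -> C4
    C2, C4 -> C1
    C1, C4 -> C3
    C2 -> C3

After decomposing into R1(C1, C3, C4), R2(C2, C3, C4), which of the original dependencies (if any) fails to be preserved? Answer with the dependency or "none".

Check C2, C4 → C1: no single fragment contains all of {C1, C2, C4}, and the restricted closure of {C2, C4} across the fragments never reaches {C1}.
C1 → C4 is preserved.
C1, C4 → C3 is preserved.
C2 → C3 is preserved.

C2, C4 -> C1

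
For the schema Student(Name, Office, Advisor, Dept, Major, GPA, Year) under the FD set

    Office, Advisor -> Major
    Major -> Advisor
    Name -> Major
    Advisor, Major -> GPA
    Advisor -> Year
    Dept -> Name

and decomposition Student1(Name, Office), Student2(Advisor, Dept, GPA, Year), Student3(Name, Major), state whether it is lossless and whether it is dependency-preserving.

lossy and not dependency-preserving

Lossless test (chase): Rows 1 and 3 agree on Name; apply Name→Major and equate their Major entries. Rows 1 and 3 agree on Major; apply Major→Advisor and equate their Advisor entries. Rows 1 and 3 agree on Advisor, Major; apply Advisor, Major→GPA and equate their GPA entries. Rows 1 and 3 agree on Advisor; apply Advisor→Year and equate their Year entries. No row becomes fully distinguished — the join is lossy.
Dependency preservation: the restricted closure of {Office, Advisor} across the fragments never reaches {Major}, so Office, Advisor → Major cannot be enforced without a join — not preserved.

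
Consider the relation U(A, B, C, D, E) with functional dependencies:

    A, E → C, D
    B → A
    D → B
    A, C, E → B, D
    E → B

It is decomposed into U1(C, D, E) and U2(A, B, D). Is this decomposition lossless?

Yes

Common attributes: U1 ∩ U2 = {D}.
Closure of {D}: D → B applies, adding B; B → A applies, adding A. So (D)⁺ = {A, B, D}.
This closure contains every attribute of U2, so U1 ∩ U2 → U2. The join is lossless.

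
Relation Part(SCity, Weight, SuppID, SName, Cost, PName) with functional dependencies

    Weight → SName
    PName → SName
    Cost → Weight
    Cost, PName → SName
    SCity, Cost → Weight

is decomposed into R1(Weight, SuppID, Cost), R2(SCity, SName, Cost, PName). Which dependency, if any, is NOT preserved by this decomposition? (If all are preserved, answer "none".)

Check Weight → SName: no single fragment contains all of {Weight, SName}, and the restricted closure of {Weight} across the fragments never reaches {SName}.
PName → SName is preserved.
Cost → Weight is preserved.
Cost, PName → SName is preserved.
SCity, Cost → Weight is preserved.

Weight → SName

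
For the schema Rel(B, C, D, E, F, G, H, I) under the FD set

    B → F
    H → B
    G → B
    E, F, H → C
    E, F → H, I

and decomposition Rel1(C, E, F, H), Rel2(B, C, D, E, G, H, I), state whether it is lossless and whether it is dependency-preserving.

lossless but not dependency-preserving

Lossless test: (C, E, H)⁺ = {B, C, E, F, H, I}, which contains all of one fragment — lossless.
Dependency preservation: the restricted closure of {B} across the fragments never reaches {F}, so B → F cannot be enforced without a join — not preserved.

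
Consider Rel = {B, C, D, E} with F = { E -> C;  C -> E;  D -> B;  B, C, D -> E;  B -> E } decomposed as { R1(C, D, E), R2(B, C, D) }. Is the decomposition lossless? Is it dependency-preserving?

Lossless test: (C, D)⁺ = {B, C, D, E}, which contains all of one fragment — lossless.
Dependency preservation: B, C, D → E; B → E are not contained in any single fragment, but the restricted closure of each left-hand side across the fragments still reaches the right-hand side; the remaining FDs each lie inside some fragment. All dependencies are preserved.

lossless and dependency-preserving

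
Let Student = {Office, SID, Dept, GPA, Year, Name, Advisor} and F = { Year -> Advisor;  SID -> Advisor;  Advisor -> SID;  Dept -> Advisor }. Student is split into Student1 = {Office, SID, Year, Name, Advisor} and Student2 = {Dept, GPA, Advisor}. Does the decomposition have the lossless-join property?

Common attributes: Student1 ∩ Student2 = {Advisor}.
Closure of {Advisor}: Advisor → SID applies, adding SID. So (Advisor)⁺ = {SID, Advisor}.
The closure contains neither all of Student1 = {Office, SID, Year, Name, Advisor} nor all of Student2 = {Dept, GPA, Advisor}, so the common attributes are not a superkey of either fragment. The join is lossy.

No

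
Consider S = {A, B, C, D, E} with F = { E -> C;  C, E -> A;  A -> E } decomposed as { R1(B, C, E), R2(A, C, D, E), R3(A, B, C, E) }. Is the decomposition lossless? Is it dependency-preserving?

lossy but dependency-preserving

Lossless test (chase): Rows 1 and 2 agree on C, E; apply C, E→A and equate their A entries. No row becomes fully distinguished — the join is lossy.
Dependency preservation: every FD's attributes lie within a single fragment, so each can be enforced locally — preserved.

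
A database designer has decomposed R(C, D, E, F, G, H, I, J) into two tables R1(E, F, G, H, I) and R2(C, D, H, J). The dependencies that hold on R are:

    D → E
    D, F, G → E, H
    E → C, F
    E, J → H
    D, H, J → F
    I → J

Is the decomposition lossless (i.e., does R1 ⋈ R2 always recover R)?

Common attributes: R1 ∩ R2 = {H}.
No dependency enlarges {H}, so (H)⁺ = {H}.
The closure contains neither all of R1 = {E, F, G, H, I} nor all of R2 = {C, D, H, J}, so the common attributes are not a superkey of either fragment. The join is lossy.

No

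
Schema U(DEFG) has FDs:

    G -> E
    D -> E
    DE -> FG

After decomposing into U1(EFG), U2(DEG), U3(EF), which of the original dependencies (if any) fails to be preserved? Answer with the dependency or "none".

Check DE → FG: no single fragment contains all of {DEFG}, and the restricted closure of {DE} across the fragments never reaches {FG}.
G → E is preserved.
D → E is preserved.

DE -> FG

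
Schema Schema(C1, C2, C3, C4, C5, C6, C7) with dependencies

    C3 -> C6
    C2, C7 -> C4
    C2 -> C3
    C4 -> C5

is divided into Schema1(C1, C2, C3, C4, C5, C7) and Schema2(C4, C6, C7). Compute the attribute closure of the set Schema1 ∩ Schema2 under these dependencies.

C4, C5, C7

Schema1 ∩ Schema2 = {C4, C7}.
C4 → C5 applies, adding C5
Closure: {C4, C5, C7}.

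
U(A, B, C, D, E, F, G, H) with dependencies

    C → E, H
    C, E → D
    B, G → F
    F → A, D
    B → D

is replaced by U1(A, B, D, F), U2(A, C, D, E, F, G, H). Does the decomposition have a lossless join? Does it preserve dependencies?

Lossless test: (A, D, F)⁺ = {A, D, F}, which is a superkey of neither fragment — lossy.
Dependency preservation: the restricted closure of {B, G} across the fragments never reaches {F}, so B, G → F cannot be enforced without a join — not preserved.

lossy and not dependency-preserving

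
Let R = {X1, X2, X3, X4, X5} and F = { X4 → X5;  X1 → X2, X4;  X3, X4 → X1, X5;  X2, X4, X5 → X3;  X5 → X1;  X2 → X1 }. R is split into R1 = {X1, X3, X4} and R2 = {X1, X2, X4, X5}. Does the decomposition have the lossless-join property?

Yes

Common attributes: R1 ∩ R2 = {X1, X4}.
Closure of {X1, X4}: X4 → X5 applies, adding X5; X1 → X2, X4 applies, adding X2; X2, X4, X5 → X3 applies, adding X3. So (X1, X4)⁺ = {X1, X2, X3, X4, X5}.
This closure contains every attribute of R1, so R1 ∩ R2 → R1. The join is lossless.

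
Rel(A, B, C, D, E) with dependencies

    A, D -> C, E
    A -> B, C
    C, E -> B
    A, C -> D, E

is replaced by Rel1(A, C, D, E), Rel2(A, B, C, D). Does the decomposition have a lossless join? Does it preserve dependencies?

Lossless test: (A, C, D)⁺ = {A, B, C, D, E}, which contains all of one fragment — lossless.
Dependency preservation: the restricted closure of {C, E} across the fragments never reaches {B}, so C, E → B cannot be enforced without a join — not preserved.

lossless but not dependency-preserving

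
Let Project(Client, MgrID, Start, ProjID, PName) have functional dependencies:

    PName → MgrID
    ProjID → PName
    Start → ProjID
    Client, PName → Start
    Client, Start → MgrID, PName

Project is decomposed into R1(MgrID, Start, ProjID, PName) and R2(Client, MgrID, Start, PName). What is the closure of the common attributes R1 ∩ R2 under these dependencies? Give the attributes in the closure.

R1 ∩ R2 = {MgrID, Start, PName}.
Start → ProjID applies, adding ProjID
Closure: {MgrID, Start, ProjID, PName}.

MgrID, Start, ProjID, PName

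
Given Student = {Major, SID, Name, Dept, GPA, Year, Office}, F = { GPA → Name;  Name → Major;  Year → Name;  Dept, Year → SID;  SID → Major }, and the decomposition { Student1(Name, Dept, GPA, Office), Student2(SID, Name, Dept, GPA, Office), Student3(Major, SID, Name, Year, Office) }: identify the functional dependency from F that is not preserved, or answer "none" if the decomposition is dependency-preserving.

Check Dept, Year → SID: no single fragment contains all of {SID, Dept, Year}, and the restricted closure of {Dept, Year} across the fragments never reaches {SID}.
GPA → Name is preserved.
Name → Major is preserved.
Year → Name is preserved.
SID → Major is preserved.

Dept, Year → SID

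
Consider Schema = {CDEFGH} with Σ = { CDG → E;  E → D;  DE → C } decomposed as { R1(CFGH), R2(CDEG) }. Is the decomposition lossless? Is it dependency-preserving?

lossy but dependency-preserving

Lossless test: (CG)⁺ = {CG}, which is a superkey of neither fragment — lossy.
Dependency preservation: every FD's attributes lie within a single fragment, so each can be enforced locally — preserved.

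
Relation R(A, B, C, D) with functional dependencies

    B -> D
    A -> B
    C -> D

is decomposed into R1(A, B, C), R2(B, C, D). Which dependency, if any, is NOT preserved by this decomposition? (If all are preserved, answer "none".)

B → D lies within R2.
A → B lies within R1.
C → D lies within R2.
Every dependency is enforceable on the fragments, so the decomposition is dependency-preserving.

none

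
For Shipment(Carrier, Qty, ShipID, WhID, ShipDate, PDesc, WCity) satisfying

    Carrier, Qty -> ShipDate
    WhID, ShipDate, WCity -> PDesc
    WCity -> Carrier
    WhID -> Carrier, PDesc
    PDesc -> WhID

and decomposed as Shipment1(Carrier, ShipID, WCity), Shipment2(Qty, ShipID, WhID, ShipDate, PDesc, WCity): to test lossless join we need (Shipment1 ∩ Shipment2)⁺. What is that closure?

Shipment1 ∩ Shipment2 = {ShipID, WCity}.
WCity → Carrier applies, adding Carrier
Closure: {Carrier, ShipID, WCity}.

Carrier, ShipID, WCity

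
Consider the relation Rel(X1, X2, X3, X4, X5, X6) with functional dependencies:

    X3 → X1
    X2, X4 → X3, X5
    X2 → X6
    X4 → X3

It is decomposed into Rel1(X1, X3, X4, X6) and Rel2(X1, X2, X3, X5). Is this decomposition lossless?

No

Common attributes: Rel1 ∩ Rel2 = {X1, X3}.
No dependency enlarges {X1, X3}, so (X1, X3)⁺ = {X1, X3}.
The closure contains neither all of Rel1 = {X1, X3, X4, X6} nor all of Rel2 = {X1, X2, X3, X5}, so the common attributes are not a superkey of either fragment. The join is lossy.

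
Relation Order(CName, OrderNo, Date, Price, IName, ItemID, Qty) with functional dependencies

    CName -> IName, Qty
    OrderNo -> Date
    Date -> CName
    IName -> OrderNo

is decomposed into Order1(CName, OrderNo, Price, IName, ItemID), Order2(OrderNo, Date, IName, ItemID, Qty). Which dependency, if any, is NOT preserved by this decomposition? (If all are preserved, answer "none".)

none

CName → IName, Qty: restricted closure across fragments reaches IName, Qty.
OrderNo → Date lies within Order2.
Date → CName: restricted closure across fragments reaches CName.
IName → OrderNo lies within Order1.
Every dependency is enforceable on the fragments, so the decomposition is dependency-preserving.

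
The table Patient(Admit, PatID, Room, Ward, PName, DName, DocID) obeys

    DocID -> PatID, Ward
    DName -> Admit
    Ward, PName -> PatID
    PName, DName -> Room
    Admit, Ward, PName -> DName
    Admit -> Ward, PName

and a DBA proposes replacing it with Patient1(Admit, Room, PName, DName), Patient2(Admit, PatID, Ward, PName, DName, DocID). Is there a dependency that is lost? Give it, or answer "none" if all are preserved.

none

DocID → PatID, Ward lies within Patient2.
DName → Admit lies within Patient1.
Ward, PName → PatID lies within Patient2.
PName, DName → Room lies within Patient1.
Admit, Ward, PName → DName lies within Patient2.
Admit → Ward, PName lies within Patient2.
Every dependency is enforceable on the fragments, so the decomposition is dependency-preserving.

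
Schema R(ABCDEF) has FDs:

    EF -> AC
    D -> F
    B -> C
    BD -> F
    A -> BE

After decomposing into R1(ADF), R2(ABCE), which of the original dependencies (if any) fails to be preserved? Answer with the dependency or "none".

Check EF → AC: no single fragment contains all of {ACEF}, and the restricted closure of {EF} across the fragments never reaches {AC}.
D → F is preserved.
B → C is preserved.
BD → F is preserved.
A → BE is preserved.

EF -> AC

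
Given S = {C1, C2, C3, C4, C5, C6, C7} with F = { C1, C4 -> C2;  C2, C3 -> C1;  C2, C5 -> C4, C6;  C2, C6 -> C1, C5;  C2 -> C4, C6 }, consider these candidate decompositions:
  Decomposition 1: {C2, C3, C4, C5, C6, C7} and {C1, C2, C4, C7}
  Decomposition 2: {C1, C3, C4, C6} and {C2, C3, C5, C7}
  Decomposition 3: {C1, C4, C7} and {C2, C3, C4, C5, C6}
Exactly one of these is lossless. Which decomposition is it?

Decomposition 1: common = {C2, C4, C7}, closure = {C1, C2, C4, C5, C6, C7} → lossless.
Decomposition 2: common = {C3}, closure = {C3} → lossy.
Decomposition 3: common = {C4}, closure = {C4} → lossy.

Decomposition 1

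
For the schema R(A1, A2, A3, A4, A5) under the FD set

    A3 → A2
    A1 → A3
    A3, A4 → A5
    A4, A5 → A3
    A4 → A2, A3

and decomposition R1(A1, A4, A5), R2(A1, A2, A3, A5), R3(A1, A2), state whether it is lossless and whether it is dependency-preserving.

lossless but not dependency-preserving

Lossless test (chase): Rows 1 and 2 agree on A1; apply A1→A3 and equate their A3 entries. Rows 1 and 3 agree on A1; apply A1→A3 and equate their A3 entries. Rows 1 and 2 agree on A3; apply A3→A2 and equate their A2 entries. Row 1 is now all distinguished symbols — the join is lossless.
Dependency preservation: the restricted closure of {A4, A5} across the fragments never reaches {A3}, so A4, A5 → A3 cannot be enforced without a join — not preserved.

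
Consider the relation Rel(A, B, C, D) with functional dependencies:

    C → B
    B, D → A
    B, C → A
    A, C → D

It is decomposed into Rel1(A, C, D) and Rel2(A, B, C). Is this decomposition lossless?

Common attributes: Rel1 ∩ Rel2 = {A, C}.
Closure of {A, C}: C → B applies, adding B; A, C → D applies, adding D. So (A, C)⁺ = {A, B, C, D}.
This closure contains every attribute of Rel1, so Rel1 ∩ Rel2 → Rel1. The join is lossless.

Yes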